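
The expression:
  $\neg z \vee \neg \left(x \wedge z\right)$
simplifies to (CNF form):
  $\neg x \vee \neg z$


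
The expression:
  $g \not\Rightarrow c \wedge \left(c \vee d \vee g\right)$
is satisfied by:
  {g: True, c: False}


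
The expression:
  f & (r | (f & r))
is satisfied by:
  {r: True, f: True}


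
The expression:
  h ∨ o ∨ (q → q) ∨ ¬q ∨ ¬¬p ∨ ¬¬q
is always true.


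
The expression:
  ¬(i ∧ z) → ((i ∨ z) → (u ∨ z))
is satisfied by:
  {z: True, u: True, i: False}
  {z: True, u: False, i: False}
  {u: True, z: False, i: False}
  {z: False, u: False, i: False}
  {i: True, z: True, u: True}
  {i: True, z: True, u: False}
  {i: True, u: True, z: False}


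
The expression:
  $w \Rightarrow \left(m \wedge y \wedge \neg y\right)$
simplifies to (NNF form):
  $\neg w$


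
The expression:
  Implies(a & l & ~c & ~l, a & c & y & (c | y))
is always true.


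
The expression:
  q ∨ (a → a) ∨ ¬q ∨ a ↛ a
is always true.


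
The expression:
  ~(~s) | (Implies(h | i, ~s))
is always true.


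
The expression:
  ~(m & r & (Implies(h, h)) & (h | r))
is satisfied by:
  {m: False, r: False}
  {r: True, m: False}
  {m: True, r: False}


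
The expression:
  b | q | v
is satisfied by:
  {b: True, q: True, v: True}
  {b: True, q: True, v: False}
  {b: True, v: True, q: False}
  {b: True, v: False, q: False}
  {q: True, v: True, b: False}
  {q: True, v: False, b: False}
  {v: True, q: False, b: False}


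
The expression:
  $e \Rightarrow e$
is always true.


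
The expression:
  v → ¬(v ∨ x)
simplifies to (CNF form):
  ¬v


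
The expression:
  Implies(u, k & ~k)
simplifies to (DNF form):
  ~u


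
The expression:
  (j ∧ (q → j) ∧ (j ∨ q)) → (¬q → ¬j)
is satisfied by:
  {q: True, j: False}
  {j: False, q: False}
  {j: True, q: True}


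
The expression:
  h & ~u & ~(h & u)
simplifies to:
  h & ~u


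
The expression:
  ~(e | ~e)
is never true.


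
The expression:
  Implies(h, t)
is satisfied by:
  {t: True, h: False}
  {h: False, t: False}
  {h: True, t: True}


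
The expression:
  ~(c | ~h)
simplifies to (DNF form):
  h & ~c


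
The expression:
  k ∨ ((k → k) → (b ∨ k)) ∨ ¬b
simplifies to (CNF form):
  True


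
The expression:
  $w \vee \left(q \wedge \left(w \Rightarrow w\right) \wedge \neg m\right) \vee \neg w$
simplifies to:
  $\text{True}$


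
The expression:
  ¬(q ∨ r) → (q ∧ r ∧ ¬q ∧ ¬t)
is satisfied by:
  {r: True, q: True}
  {r: True, q: False}
  {q: True, r: False}


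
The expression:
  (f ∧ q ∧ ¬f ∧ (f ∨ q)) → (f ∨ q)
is always true.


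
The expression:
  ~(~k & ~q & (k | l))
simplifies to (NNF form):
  k | q | ~l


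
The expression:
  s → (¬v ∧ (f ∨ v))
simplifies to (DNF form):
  (f ∧ ¬v) ∨ ¬s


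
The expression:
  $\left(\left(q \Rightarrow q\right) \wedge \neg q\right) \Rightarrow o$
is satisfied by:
  {q: True, o: True}
  {q: True, o: False}
  {o: True, q: False}


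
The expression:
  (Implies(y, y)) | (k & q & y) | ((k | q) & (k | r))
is always true.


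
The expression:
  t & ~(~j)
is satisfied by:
  {t: True, j: True}


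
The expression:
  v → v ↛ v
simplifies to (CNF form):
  ¬v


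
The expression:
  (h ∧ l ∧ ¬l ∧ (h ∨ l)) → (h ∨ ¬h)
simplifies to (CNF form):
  True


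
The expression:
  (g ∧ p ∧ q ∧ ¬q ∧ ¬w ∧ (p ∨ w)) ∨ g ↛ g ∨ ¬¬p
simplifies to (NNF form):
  p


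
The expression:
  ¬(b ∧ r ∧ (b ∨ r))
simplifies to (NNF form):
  ¬b ∨ ¬r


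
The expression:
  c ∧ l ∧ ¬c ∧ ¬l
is never true.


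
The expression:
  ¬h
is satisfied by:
  {h: False}


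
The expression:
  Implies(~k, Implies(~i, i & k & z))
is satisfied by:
  {i: True, k: True}
  {i: True, k: False}
  {k: True, i: False}


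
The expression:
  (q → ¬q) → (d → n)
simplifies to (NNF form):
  n ∨ q ∨ ¬d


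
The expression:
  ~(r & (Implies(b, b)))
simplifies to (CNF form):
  ~r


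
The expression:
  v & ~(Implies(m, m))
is never true.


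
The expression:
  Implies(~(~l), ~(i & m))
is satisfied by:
  {l: False, m: False, i: False}
  {i: True, l: False, m: False}
  {m: True, l: False, i: False}
  {i: True, m: True, l: False}
  {l: True, i: False, m: False}
  {i: True, l: True, m: False}
  {m: True, l: True, i: False}


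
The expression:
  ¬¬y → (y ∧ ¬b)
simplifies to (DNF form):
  ¬b ∨ ¬y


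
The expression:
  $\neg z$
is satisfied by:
  {z: False}


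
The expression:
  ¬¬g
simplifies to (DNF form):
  g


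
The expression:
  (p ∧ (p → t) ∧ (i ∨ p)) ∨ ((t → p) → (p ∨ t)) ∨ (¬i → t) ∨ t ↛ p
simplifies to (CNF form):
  i ∨ p ∨ t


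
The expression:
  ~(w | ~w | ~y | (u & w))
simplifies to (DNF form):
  False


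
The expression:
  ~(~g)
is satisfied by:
  {g: True}


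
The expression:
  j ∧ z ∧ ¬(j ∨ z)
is never true.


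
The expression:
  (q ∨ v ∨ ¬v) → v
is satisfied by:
  {v: True}


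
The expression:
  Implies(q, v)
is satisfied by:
  {v: True, q: False}
  {q: False, v: False}
  {q: True, v: True}


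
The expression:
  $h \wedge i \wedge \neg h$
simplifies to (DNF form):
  $\text{False}$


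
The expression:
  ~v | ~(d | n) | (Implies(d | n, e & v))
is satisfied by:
  {e: True, d: False, v: False, n: False}
  {n: True, e: True, d: False, v: False}
  {e: True, d: True, v: False, n: False}
  {n: True, e: True, d: True, v: False}
  {n: False, d: False, v: False, e: False}
  {n: True, d: False, v: False, e: False}
  {d: True, n: False, v: False, e: False}
  {n: True, d: True, v: False, e: False}
  {v: True, e: True, n: False, d: False}
  {n: True, v: True, e: True, d: False}
  {v: True, e: True, d: True, n: False}
  {n: True, v: True, e: True, d: True}
  {v: True, e: False, d: False, n: False}


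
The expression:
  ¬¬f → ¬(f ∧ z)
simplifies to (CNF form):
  ¬f ∨ ¬z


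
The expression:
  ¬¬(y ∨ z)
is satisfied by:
  {y: True, z: True}
  {y: True, z: False}
  {z: True, y: False}


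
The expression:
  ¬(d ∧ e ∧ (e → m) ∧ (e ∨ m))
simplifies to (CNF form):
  ¬d ∨ ¬e ∨ ¬m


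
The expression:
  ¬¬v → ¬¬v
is always true.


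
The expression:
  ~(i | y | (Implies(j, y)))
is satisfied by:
  {j: True, i: False, y: False}


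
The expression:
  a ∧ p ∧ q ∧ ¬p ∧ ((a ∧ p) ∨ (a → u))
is never true.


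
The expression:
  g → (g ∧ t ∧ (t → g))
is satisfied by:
  {t: True, g: False}
  {g: False, t: False}
  {g: True, t: True}


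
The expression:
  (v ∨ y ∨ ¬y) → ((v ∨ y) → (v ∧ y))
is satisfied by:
  {v: False, y: False}
  {y: True, v: True}


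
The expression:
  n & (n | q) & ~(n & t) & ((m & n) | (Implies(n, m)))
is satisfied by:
  {m: True, n: True, t: False}


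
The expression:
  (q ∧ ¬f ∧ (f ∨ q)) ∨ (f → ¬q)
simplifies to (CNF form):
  ¬f ∨ ¬q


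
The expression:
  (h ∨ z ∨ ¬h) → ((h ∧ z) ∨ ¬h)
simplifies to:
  z ∨ ¬h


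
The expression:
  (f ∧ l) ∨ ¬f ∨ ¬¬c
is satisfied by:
  {c: True, l: True, f: False}
  {c: True, l: False, f: False}
  {l: True, c: False, f: False}
  {c: False, l: False, f: False}
  {f: True, c: True, l: True}
  {f: True, c: True, l: False}
  {f: True, l: True, c: False}


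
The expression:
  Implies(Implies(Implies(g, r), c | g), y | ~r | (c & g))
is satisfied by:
  {y: True, g: False, c: False, r: False}
  {y: True, c: True, g: False, r: False}
  {y: True, g: True, c: False, r: False}
  {y: True, c: True, g: True, r: False}
  {y: False, g: False, c: False, r: False}
  {c: True, y: False, g: False, r: False}
  {g: True, y: False, c: False, r: False}
  {c: True, g: True, y: False, r: False}
  {r: True, y: True, g: False, c: False}
  {r: True, c: True, y: True, g: False}
  {r: True, y: True, g: True, c: False}
  {r: True, c: True, y: True, g: True}
  {r: True, y: False, g: False, c: False}
  {r: True, c: True, g: True, y: False}


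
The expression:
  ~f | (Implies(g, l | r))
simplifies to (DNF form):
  l | r | ~f | ~g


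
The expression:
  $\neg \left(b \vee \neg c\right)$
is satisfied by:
  {c: True, b: False}


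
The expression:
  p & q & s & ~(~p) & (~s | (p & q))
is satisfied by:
  {p: True, s: True, q: True}


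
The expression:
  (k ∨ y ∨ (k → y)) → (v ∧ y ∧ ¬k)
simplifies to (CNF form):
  v ∧ y ∧ ¬k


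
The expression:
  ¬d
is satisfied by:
  {d: False}


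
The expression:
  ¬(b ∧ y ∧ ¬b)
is always true.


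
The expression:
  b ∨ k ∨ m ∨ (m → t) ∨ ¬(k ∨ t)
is always true.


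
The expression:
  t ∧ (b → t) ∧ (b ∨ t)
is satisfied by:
  {t: True}


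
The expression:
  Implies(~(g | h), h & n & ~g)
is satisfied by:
  {g: True, h: True}
  {g: True, h: False}
  {h: True, g: False}


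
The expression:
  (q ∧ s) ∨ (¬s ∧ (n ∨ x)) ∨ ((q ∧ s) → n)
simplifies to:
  True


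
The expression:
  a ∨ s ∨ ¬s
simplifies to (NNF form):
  True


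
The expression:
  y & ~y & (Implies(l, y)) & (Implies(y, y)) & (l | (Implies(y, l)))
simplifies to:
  False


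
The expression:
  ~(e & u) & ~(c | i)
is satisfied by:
  {u: False, e: False, i: False, c: False}
  {e: True, c: False, u: False, i: False}
  {u: True, c: False, e: False, i: False}


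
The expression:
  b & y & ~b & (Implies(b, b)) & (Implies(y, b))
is never true.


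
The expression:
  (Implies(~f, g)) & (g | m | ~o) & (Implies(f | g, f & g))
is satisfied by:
  {g: True, f: True}


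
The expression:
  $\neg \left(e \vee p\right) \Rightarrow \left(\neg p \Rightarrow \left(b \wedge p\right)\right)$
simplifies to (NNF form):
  $e \vee p$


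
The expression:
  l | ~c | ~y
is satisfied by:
  {l: True, c: False, y: False}
  {c: False, y: False, l: False}
  {y: True, l: True, c: False}
  {y: True, c: False, l: False}
  {l: True, c: True, y: False}
  {c: True, l: False, y: False}
  {y: True, c: True, l: True}


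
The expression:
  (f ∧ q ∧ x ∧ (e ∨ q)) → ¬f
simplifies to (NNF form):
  ¬f ∨ ¬q ∨ ¬x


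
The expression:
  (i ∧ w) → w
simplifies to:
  True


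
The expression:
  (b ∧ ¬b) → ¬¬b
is always true.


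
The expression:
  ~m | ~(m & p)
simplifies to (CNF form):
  ~m | ~p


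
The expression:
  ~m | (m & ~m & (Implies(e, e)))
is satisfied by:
  {m: False}


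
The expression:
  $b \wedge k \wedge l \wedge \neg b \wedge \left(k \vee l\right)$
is never true.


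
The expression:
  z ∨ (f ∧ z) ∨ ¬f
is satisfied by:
  {z: True, f: False}
  {f: False, z: False}
  {f: True, z: True}


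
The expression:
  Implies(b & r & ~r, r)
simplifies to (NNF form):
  True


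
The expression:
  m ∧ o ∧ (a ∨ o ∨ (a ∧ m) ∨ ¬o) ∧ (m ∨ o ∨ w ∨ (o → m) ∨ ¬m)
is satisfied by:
  {m: True, o: True}


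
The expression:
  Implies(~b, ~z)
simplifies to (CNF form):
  b | ~z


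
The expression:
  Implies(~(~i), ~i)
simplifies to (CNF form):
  ~i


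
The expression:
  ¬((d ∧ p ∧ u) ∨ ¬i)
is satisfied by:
  {i: True, u: False, p: False, d: False}
  {d: True, i: True, u: False, p: False}
  {p: True, i: True, u: False, d: False}
  {d: True, p: True, i: True, u: False}
  {u: True, i: True, d: False, p: False}
  {d: True, u: True, i: True, p: False}
  {p: True, u: True, i: True, d: False}


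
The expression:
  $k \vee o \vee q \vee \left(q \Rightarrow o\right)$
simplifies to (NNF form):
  $\text{True}$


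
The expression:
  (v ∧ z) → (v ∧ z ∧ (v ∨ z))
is always true.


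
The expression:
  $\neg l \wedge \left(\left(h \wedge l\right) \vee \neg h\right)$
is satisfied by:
  {h: False, l: False}


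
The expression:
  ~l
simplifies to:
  ~l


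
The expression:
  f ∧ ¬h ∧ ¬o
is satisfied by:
  {f: True, o: False, h: False}


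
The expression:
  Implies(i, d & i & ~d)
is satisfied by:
  {i: False}


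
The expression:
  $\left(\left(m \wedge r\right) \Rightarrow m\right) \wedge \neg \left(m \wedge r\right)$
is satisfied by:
  {m: False, r: False}
  {r: True, m: False}
  {m: True, r: False}


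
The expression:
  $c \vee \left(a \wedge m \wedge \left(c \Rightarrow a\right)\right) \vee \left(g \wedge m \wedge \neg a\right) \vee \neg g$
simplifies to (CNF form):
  $c \vee m \vee \neg g$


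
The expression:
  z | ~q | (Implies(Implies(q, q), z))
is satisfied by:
  {z: True, q: False}
  {q: False, z: False}
  {q: True, z: True}


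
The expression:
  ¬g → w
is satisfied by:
  {g: True, w: True}
  {g: True, w: False}
  {w: True, g: False}


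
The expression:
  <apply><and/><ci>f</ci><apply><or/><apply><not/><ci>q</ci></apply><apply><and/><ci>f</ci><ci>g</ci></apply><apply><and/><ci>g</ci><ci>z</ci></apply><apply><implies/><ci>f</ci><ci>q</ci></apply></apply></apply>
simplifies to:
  <ci>f</ci>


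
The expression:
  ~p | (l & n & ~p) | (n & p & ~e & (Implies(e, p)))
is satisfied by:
  {n: True, e: False, p: False}
  {e: False, p: False, n: False}
  {n: True, e: True, p: False}
  {e: True, n: False, p: False}
  {p: True, n: True, e: False}


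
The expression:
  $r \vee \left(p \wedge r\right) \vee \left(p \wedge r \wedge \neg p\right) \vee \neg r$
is always true.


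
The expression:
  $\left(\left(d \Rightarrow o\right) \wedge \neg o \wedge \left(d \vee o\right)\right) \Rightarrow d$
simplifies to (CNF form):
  $\text{True}$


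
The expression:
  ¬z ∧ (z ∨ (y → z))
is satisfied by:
  {y: False, z: False}


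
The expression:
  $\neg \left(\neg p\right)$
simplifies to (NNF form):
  $p$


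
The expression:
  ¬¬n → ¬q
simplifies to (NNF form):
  ¬n ∨ ¬q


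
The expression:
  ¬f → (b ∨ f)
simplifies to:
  b ∨ f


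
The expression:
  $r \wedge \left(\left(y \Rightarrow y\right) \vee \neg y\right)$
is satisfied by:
  {r: True}


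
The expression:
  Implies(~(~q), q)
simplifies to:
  True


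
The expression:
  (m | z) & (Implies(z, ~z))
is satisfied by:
  {m: True, z: False}


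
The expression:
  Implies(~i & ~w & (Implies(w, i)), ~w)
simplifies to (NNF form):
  True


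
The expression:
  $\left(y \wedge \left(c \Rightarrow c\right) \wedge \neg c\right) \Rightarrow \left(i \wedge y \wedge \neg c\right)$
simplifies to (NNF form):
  $c \vee i \vee \neg y$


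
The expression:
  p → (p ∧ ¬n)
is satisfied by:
  {p: False, n: False}
  {n: True, p: False}
  {p: True, n: False}


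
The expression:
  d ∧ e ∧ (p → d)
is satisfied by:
  {e: True, d: True}


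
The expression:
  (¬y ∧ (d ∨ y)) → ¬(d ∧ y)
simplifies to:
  True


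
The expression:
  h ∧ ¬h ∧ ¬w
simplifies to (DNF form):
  False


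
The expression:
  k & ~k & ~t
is never true.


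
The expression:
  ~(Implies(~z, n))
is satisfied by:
  {n: False, z: False}


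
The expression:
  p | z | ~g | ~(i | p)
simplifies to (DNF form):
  p | z | ~g | ~i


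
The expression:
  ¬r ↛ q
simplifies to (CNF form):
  q ∨ ¬r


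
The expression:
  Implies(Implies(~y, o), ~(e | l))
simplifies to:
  (~e | ~o) & (~e | ~y) & (~l | ~o) & (~l | ~y)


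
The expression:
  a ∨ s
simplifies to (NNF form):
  a ∨ s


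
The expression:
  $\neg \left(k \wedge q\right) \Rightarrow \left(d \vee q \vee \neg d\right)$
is always true.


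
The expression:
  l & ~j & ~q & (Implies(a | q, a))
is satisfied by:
  {l: True, q: False, j: False}


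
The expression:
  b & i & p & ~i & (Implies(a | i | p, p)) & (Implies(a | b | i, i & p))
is never true.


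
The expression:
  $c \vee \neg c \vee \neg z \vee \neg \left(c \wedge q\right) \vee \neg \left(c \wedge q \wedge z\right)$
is always true.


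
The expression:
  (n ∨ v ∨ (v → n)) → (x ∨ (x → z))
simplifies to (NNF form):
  True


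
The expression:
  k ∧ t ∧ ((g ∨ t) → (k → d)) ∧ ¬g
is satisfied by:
  {t: True, d: True, k: True, g: False}


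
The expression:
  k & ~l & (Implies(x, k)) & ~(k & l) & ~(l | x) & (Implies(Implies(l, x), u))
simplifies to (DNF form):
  k & u & ~l & ~x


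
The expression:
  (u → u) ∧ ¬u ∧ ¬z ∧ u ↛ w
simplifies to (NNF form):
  False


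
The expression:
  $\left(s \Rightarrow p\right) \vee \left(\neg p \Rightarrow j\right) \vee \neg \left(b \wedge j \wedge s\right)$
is always true.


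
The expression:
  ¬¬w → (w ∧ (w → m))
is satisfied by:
  {m: True, w: False}
  {w: False, m: False}
  {w: True, m: True}


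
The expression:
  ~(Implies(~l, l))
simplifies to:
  ~l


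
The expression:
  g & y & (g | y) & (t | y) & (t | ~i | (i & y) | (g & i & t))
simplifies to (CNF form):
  g & y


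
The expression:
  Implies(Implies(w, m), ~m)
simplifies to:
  ~m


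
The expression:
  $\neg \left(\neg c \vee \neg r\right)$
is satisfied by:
  {r: True, c: True}


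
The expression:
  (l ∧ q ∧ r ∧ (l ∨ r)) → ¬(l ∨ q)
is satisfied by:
  {l: False, q: False, r: False}
  {r: True, l: False, q: False}
  {q: True, l: False, r: False}
  {r: True, q: True, l: False}
  {l: True, r: False, q: False}
  {r: True, l: True, q: False}
  {q: True, l: True, r: False}


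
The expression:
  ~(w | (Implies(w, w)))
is never true.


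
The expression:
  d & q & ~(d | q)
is never true.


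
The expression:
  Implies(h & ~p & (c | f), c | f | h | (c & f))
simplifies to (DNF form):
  True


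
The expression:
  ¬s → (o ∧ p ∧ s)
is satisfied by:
  {s: True}


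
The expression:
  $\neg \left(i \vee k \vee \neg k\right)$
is never true.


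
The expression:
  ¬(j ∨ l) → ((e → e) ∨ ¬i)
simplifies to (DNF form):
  True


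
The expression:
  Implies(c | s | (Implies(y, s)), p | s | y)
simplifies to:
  p | s | y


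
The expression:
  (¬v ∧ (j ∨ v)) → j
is always true.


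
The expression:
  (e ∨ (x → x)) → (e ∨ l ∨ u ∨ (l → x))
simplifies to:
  True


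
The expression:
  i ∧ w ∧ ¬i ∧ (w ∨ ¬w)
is never true.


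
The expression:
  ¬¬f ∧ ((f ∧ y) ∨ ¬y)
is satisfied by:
  {f: True}


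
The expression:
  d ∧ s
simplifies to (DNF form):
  d ∧ s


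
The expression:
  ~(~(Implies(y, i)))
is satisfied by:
  {i: True, y: False}
  {y: False, i: False}
  {y: True, i: True}


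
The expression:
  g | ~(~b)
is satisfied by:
  {b: True, g: True}
  {b: True, g: False}
  {g: True, b: False}


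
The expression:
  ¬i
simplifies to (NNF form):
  ¬i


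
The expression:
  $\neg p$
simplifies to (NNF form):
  $\neg p$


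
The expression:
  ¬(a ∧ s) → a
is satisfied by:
  {a: True}


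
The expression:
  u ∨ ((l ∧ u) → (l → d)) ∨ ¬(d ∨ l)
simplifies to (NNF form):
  True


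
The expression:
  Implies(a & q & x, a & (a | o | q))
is always true.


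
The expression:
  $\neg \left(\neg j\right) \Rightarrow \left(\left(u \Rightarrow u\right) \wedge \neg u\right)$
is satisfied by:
  {u: False, j: False}
  {j: True, u: False}
  {u: True, j: False}


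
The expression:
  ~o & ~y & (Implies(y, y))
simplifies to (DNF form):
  ~o & ~y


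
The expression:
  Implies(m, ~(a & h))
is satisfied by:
  {h: False, m: False, a: False}
  {a: True, h: False, m: False}
  {m: True, h: False, a: False}
  {a: True, m: True, h: False}
  {h: True, a: False, m: False}
  {a: True, h: True, m: False}
  {m: True, h: True, a: False}


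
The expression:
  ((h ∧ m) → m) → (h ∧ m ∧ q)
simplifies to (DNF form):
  h ∧ m ∧ q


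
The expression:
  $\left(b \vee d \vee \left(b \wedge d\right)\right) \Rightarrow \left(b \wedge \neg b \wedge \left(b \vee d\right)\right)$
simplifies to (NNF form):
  $\neg b \wedge \neg d$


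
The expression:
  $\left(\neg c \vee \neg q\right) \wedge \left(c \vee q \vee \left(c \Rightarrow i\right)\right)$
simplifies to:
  $\neg c \vee \neg q$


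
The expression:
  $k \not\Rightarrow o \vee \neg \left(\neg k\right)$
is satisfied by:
  {k: True}


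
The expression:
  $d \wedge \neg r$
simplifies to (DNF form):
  $d \wedge \neg r$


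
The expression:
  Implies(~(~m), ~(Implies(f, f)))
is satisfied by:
  {m: False}


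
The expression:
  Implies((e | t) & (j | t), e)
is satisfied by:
  {e: True, t: False}
  {t: False, e: False}
  {t: True, e: True}


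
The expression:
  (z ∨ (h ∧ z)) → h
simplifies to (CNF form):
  h ∨ ¬z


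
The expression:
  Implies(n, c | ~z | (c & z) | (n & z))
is always true.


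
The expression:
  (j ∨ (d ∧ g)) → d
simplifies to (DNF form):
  d ∨ ¬j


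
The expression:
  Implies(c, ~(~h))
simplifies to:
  h | ~c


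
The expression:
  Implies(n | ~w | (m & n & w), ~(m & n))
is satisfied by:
  {m: False, n: False}
  {n: True, m: False}
  {m: True, n: False}


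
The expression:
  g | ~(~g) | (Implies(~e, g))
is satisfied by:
  {e: True, g: True}
  {e: True, g: False}
  {g: True, e: False}


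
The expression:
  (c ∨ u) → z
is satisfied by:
  {z: True, c: False, u: False}
  {z: True, u: True, c: False}
  {z: True, c: True, u: False}
  {z: True, u: True, c: True}
  {u: False, c: False, z: False}


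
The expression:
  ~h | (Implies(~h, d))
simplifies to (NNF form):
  True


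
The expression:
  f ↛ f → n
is always true.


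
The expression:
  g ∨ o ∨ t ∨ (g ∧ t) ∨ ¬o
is always true.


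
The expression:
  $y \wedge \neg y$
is never true.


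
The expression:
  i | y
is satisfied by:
  {i: True, y: True}
  {i: True, y: False}
  {y: True, i: False}


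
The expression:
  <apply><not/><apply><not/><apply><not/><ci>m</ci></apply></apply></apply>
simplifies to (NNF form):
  <apply><not/><ci>m</ci></apply>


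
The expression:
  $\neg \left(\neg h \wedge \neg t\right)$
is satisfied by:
  {t: True, h: True}
  {t: True, h: False}
  {h: True, t: False}


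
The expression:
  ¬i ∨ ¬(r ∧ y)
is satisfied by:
  {y: False, i: False, r: False}
  {r: True, y: False, i: False}
  {i: True, y: False, r: False}
  {r: True, i: True, y: False}
  {y: True, r: False, i: False}
  {r: True, y: True, i: False}
  {i: True, y: True, r: False}


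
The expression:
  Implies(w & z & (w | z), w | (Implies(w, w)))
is always true.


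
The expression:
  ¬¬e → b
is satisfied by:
  {b: True, e: False}
  {e: False, b: False}
  {e: True, b: True}


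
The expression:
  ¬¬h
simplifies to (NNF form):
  h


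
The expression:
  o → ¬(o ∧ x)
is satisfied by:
  {o: False, x: False}
  {x: True, o: False}
  {o: True, x: False}


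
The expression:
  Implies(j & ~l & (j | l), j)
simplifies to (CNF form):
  True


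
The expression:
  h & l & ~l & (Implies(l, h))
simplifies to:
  False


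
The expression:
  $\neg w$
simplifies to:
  $\neg w$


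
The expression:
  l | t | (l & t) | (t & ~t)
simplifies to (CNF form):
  l | t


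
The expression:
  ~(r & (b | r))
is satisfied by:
  {r: False}


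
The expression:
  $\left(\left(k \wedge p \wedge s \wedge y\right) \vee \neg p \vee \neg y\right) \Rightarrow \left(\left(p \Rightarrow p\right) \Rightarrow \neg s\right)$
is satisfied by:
  {p: True, y: True, k: False, s: False}
  {p: True, y: False, k: False, s: False}
  {y: True, p: False, k: False, s: False}
  {p: False, y: False, k: False, s: False}
  {p: True, k: True, y: True, s: False}
  {p: True, k: True, y: False, s: False}
  {k: True, y: True, p: False, s: False}
  {k: True, p: False, y: False, s: False}
  {p: True, s: True, k: False, y: True}


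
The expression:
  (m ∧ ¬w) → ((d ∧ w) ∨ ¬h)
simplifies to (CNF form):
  w ∨ ¬h ∨ ¬m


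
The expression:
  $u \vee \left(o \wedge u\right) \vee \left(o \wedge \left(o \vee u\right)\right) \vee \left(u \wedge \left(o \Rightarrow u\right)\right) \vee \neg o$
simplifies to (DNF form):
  $\text{True}$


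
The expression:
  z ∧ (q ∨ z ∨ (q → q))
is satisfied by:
  {z: True}


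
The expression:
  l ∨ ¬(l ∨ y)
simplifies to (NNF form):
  l ∨ ¬y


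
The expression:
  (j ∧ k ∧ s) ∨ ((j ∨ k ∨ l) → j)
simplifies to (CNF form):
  (j ∨ ¬k) ∧ (j ∨ ¬l)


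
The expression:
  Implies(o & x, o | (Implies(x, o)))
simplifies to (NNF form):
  True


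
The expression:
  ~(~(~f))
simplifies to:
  ~f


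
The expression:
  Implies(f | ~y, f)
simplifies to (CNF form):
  f | y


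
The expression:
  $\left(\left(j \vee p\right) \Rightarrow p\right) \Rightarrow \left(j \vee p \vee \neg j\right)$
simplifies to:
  $\text{True}$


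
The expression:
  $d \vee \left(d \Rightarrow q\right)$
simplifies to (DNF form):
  $\text{True}$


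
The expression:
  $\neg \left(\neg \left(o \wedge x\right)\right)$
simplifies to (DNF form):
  $o \wedge x$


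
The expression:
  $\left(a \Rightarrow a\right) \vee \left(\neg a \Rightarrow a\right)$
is always true.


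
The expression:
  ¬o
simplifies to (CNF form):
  ¬o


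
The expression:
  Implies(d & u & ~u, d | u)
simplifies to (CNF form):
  True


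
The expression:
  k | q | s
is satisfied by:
  {k: True, q: True, s: True}
  {k: True, q: True, s: False}
  {k: True, s: True, q: False}
  {k: True, s: False, q: False}
  {q: True, s: True, k: False}
  {q: True, s: False, k: False}
  {s: True, q: False, k: False}


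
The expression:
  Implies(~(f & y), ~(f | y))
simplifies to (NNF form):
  (f & y) | (~f & ~y)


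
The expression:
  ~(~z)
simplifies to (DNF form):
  z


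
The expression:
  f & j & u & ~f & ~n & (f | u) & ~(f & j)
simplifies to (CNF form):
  False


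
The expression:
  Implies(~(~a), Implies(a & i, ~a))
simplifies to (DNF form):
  ~a | ~i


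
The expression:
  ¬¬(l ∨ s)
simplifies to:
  l ∨ s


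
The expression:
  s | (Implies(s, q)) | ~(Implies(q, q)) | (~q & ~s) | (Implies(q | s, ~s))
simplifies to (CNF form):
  True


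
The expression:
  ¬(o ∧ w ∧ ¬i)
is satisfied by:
  {i: True, w: False, o: False}
  {w: False, o: False, i: False}
  {i: True, o: True, w: False}
  {o: True, w: False, i: False}
  {i: True, w: True, o: False}
  {w: True, i: False, o: False}
  {i: True, o: True, w: True}


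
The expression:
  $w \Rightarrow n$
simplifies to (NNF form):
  $n \vee \neg w$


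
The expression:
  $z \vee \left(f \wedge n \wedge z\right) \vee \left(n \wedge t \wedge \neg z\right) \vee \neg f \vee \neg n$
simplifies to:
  $t \vee z \vee \neg f \vee \neg n$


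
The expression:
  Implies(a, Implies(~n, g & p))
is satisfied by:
  {n: True, p: True, g: True, a: False}
  {n: True, p: True, g: False, a: False}
  {n: True, g: True, p: False, a: False}
  {n: True, g: False, p: False, a: False}
  {p: True, g: True, n: False, a: False}
  {p: True, n: False, g: False, a: False}
  {p: False, g: True, n: False, a: False}
  {p: False, n: False, g: False, a: False}
  {n: True, a: True, p: True, g: True}
  {n: True, a: True, p: True, g: False}
  {n: True, a: True, g: True, p: False}
  {n: True, a: True, g: False, p: False}
  {a: True, p: True, g: True, n: False}


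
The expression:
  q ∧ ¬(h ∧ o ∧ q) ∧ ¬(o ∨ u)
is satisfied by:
  {q: True, u: False, o: False}


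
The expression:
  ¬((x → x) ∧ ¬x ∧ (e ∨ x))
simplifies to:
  x ∨ ¬e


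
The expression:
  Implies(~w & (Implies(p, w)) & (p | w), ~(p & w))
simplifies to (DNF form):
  True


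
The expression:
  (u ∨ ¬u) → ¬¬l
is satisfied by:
  {l: True}


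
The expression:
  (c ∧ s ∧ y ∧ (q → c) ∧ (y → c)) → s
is always true.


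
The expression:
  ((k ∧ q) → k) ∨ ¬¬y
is always true.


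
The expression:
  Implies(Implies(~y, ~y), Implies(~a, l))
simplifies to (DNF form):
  a | l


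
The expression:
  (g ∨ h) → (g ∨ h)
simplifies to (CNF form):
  True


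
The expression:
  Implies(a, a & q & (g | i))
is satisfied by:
  {q: True, i: True, g: True, a: False}
  {q: True, i: True, g: False, a: False}
  {q: True, g: True, i: False, a: False}
  {q: True, g: False, i: False, a: False}
  {i: True, g: True, q: False, a: False}
  {i: True, g: False, q: False, a: False}
  {g: True, q: False, i: False, a: False}
  {g: False, q: False, i: False, a: False}
  {a: True, q: True, i: True, g: True}
  {a: True, q: True, i: True, g: False}
  {a: True, q: True, g: True, i: False}


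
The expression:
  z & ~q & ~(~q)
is never true.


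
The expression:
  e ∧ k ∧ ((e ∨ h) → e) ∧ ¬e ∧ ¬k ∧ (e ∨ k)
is never true.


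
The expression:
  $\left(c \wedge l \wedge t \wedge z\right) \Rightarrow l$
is always true.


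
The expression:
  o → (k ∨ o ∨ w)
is always true.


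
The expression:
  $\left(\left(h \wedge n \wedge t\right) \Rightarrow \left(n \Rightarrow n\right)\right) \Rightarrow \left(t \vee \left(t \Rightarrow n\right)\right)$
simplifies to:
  $\text{True}$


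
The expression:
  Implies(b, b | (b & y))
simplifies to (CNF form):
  True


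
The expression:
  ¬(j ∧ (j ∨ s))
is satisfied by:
  {j: False}


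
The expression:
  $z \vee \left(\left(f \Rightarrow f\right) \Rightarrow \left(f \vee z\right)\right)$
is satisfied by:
  {z: True, f: True}
  {z: True, f: False}
  {f: True, z: False}


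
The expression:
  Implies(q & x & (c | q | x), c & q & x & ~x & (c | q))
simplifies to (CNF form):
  ~q | ~x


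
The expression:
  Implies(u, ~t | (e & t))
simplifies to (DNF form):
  e | ~t | ~u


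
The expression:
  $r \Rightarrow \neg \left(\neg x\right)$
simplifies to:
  $x \vee \neg r$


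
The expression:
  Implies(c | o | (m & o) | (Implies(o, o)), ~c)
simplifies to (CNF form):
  ~c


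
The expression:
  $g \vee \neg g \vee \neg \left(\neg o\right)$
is always true.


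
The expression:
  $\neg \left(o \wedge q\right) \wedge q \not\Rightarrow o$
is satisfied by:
  {q: True, o: False}


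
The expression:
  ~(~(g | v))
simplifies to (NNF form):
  g | v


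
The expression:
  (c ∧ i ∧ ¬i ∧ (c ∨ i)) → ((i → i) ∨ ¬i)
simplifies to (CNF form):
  True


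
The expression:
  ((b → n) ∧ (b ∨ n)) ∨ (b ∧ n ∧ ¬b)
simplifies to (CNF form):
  n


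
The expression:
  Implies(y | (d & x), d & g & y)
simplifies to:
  (d & g & y) | (~d & ~y) | (~x & ~y)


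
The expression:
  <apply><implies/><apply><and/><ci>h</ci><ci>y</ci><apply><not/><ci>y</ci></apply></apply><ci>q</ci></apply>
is always true.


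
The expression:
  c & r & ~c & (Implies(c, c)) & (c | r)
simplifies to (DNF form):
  False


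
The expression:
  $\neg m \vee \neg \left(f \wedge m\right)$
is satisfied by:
  {m: False, f: False}
  {f: True, m: False}
  {m: True, f: False}


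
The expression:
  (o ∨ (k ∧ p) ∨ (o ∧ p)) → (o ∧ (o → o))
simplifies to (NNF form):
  o ∨ ¬k ∨ ¬p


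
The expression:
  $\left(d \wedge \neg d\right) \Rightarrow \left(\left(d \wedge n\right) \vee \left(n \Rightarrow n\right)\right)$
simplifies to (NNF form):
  $\text{True}$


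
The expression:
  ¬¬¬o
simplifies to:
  ¬o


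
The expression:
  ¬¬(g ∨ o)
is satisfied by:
  {o: True, g: True}
  {o: True, g: False}
  {g: True, o: False}


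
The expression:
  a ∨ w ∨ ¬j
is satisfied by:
  {a: True, w: True, j: False}
  {a: True, w: False, j: False}
  {w: True, a: False, j: False}
  {a: False, w: False, j: False}
  {j: True, a: True, w: True}
  {j: True, a: True, w: False}
  {j: True, w: True, a: False}


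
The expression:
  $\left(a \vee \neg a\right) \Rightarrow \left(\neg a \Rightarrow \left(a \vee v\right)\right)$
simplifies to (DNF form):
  $a \vee v$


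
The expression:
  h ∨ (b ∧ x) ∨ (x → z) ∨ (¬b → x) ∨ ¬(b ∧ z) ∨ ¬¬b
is always true.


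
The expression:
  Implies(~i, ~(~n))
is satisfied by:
  {i: True, n: True}
  {i: True, n: False}
  {n: True, i: False}


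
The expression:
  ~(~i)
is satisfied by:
  {i: True}


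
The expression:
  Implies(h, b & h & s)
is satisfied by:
  {s: True, b: True, h: False}
  {s: True, b: False, h: False}
  {b: True, s: False, h: False}
  {s: False, b: False, h: False}
  {s: True, h: True, b: True}


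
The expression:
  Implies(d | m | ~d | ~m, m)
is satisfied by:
  {m: True}


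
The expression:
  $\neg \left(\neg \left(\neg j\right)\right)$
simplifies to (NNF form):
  $\neg j$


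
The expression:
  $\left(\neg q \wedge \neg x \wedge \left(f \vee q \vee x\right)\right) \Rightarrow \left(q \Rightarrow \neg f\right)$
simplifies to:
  $\text{True}$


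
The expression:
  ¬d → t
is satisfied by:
  {d: True, t: True}
  {d: True, t: False}
  {t: True, d: False}


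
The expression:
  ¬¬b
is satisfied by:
  {b: True}


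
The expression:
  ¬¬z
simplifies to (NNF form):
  z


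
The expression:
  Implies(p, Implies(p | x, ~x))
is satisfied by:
  {p: False, x: False}
  {x: True, p: False}
  {p: True, x: False}


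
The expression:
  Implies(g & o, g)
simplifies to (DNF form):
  True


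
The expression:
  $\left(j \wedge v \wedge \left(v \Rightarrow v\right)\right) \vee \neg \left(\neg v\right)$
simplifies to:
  $v$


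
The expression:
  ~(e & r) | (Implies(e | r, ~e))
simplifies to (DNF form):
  ~e | ~r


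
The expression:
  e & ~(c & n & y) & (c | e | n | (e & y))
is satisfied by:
  {e: True, c: False, y: False, n: False}
  {e: True, n: True, c: False, y: False}
  {e: True, y: True, c: False, n: False}
  {e: True, n: True, y: True, c: False}
  {e: True, c: True, y: False, n: False}
  {e: True, n: True, c: True, y: False}
  {e: True, y: True, c: True, n: False}


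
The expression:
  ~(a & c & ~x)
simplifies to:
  x | ~a | ~c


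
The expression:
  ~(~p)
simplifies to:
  p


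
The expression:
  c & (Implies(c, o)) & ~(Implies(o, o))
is never true.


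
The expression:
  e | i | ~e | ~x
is always true.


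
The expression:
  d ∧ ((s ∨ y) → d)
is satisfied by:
  {d: True}


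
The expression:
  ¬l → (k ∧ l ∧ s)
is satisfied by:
  {l: True}


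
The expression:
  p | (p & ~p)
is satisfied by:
  {p: True}


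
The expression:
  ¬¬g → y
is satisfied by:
  {y: True, g: False}
  {g: False, y: False}
  {g: True, y: True}


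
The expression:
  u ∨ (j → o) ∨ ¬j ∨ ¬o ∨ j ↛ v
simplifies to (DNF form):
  True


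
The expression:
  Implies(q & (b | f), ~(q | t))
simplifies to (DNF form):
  ~q | (~b & ~f)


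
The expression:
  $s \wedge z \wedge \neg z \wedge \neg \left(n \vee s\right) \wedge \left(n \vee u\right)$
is never true.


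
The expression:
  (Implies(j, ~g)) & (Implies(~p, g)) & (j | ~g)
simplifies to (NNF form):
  p & ~g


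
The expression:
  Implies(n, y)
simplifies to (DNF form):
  y | ~n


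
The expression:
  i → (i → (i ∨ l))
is always true.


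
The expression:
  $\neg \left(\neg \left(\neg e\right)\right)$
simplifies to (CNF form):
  $\neg e$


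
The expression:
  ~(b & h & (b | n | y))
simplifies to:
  ~b | ~h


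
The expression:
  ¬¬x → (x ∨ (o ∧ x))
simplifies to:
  True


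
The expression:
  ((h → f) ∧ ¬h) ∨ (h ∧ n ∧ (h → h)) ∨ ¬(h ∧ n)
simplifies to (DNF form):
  True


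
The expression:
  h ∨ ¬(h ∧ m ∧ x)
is always true.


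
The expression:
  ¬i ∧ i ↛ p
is never true.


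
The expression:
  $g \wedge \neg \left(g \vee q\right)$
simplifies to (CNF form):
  $\text{False}$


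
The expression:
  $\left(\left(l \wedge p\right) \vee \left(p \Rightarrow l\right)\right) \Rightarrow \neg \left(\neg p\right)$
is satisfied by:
  {p: True}


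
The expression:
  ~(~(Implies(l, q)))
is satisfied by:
  {q: True, l: False}
  {l: False, q: False}
  {l: True, q: True}


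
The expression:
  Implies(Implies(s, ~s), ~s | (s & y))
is always true.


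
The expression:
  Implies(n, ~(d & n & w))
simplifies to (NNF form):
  ~d | ~n | ~w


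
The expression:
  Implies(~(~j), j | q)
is always true.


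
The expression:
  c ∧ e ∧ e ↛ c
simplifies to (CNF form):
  False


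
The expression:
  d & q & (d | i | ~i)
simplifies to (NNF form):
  d & q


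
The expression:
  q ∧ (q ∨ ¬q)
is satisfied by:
  {q: True}


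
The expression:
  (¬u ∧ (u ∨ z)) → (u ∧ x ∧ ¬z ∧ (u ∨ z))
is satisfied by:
  {u: True, z: False}
  {z: False, u: False}
  {z: True, u: True}


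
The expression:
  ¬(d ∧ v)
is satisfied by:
  {v: False, d: False}
  {d: True, v: False}
  {v: True, d: False}


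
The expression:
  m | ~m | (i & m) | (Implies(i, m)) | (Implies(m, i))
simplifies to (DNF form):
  True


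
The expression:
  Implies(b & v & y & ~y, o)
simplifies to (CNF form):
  True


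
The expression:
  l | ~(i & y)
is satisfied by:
  {l: True, y: False, i: False}
  {l: False, y: False, i: False}
  {i: True, l: True, y: False}
  {i: True, l: False, y: False}
  {y: True, l: True, i: False}
  {y: True, l: False, i: False}
  {y: True, i: True, l: True}


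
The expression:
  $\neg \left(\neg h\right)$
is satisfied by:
  {h: True}


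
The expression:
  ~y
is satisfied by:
  {y: False}


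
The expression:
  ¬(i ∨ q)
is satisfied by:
  {q: False, i: False}


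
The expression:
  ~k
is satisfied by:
  {k: False}


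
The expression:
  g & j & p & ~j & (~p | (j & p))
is never true.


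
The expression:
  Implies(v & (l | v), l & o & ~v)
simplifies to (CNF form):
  ~v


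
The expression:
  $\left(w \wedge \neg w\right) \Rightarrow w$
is always true.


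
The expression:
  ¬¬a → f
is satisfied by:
  {f: True, a: False}
  {a: False, f: False}
  {a: True, f: True}


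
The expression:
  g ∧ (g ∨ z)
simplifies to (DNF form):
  g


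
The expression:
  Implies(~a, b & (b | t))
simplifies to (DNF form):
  a | b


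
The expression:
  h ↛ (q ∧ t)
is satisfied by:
  {h: True, t: False, q: False}
  {h: True, q: True, t: False}
  {h: True, t: True, q: False}


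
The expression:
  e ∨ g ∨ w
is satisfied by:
  {e: True, w: True, g: True}
  {e: True, w: True, g: False}
  {e: True, g: True, w: False}
  {e: True, g: False, w: False}
  {w: True, g: True, e: False}
  {w: True, g: False, e: False}
  {g: True, w: False, e: False}
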